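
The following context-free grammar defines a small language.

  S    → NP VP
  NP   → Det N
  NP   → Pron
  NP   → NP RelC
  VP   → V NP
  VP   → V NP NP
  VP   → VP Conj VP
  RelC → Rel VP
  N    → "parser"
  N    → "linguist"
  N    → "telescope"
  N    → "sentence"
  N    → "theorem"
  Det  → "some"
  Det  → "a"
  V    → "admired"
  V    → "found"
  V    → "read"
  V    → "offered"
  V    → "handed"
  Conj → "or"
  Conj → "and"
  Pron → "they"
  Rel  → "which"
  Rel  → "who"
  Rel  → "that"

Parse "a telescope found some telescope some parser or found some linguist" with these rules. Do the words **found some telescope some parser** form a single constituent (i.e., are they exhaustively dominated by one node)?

Yes

[S [NP [Det a] [N telescope]] [VP [VP [V found] [NP [Det some] [N telescope]] [NP [Det some] [N parser]]] [Conj or] [VP [V found] [NP [Det some] [N linguist]]]]]
The words 'found some telescope some parser' are exhaustively dominated by a single VP node (built by VP → V NP NP), so they form a constituent.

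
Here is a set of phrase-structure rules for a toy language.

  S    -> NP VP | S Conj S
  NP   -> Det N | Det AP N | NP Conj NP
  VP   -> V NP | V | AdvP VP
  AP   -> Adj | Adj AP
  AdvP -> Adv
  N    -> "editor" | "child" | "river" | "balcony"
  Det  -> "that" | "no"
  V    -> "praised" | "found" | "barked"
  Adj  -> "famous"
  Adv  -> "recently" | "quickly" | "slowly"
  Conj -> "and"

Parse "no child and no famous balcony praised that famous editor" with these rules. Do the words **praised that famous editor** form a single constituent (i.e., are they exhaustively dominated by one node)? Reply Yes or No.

[S [NP [NP [Det no] [N child]] [Conj and] [NP [Det no] [AP [Adj famous]] [N balcony]]] [VP [V praised] [NP [Det that] [AP [Adj famous]] [N editor]]]]
The words 'praised that famous editor' are exhaustively dominated by a single VP node (built by VP → V NP), so they form a constituent.

Yes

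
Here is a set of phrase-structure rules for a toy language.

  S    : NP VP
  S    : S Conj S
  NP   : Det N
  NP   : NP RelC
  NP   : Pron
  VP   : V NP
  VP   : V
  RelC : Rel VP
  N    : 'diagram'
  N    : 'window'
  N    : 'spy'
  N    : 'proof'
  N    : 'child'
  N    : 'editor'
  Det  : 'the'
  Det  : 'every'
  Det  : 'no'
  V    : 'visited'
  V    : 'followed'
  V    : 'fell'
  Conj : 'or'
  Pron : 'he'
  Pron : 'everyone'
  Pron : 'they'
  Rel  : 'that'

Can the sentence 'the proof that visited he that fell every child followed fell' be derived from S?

For S → NP VP, every NP-prefix leaves a non-VP remainder: after 'the proof' the remainder is not a VP; after 'the proof that visited' the remainder is not a VP; after 'the proof that visited he' the remainder is not a VP (and 2 more). The alternative S rule S → S Conj S likewise has no satisfying split.

Ungrammatical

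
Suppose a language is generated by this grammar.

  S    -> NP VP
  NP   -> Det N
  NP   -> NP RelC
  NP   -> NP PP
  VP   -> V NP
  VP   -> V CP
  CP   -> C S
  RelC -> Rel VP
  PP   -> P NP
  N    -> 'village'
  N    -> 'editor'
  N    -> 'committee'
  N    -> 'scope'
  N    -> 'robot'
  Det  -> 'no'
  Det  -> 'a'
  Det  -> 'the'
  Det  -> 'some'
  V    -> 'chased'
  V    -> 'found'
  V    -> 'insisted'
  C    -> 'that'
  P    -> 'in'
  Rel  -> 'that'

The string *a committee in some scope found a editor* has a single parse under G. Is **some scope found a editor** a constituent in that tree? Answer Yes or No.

No

[S [NP [NP [Det a] [N committee]] [PP [P in] [NP [Det some] [N scope]]]] [VP [V found] [NP [Det a] [N editor]]]]
The smallest constituent containing 'some scope found a editor' is the S spanning 'a committee in some scope found a editor'; no single node in the tree dominates exactly the given words.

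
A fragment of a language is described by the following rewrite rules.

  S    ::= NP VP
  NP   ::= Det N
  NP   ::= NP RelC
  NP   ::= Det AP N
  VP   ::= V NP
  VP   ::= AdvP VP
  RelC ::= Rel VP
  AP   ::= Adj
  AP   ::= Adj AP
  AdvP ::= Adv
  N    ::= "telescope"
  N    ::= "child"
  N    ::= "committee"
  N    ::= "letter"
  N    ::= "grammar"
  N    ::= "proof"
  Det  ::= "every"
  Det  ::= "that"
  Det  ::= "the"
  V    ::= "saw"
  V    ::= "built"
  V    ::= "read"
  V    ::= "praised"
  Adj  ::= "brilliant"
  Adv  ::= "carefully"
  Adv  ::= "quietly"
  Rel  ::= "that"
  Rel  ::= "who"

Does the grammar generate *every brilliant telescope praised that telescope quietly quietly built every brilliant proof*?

Ungrammatical

For S → NP VP, the only prefix that parses as NP is 'every brilliant telescope', but the remainder 'praised that telescope quietly quietly built every brilliant proof' is not a VP under these rules.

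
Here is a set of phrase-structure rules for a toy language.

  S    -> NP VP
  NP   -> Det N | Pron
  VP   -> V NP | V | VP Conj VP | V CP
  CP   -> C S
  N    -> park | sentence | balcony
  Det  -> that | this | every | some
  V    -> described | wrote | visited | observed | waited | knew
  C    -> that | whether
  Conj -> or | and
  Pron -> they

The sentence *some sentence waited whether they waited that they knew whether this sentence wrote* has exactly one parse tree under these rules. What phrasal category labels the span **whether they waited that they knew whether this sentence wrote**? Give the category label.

[S [NP [Det some] [N sentence]] [VP [V waited] [CP [C whether] [S [NP [Pron they]] [VP [V waited] [CP [C that] [S [NP [Pron they]] [VP [V knew] [CP [C whether] [S [NP [Det this] [N sentence]] [VP [V wrote]]]]]]]]]]]]
The span 'whether they waited that they knew whether this sentence wrote' is the CP node built by CP → C S.

CP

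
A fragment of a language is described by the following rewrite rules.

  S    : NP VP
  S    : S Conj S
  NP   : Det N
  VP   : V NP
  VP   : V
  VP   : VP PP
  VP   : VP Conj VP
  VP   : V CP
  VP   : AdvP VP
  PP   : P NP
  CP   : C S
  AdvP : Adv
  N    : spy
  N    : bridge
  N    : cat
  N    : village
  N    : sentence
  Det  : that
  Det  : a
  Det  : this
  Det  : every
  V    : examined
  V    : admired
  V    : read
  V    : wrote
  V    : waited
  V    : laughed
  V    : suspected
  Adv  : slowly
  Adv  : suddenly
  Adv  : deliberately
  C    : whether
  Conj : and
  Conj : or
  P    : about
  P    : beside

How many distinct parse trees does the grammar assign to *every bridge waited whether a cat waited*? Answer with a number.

1

[S [NP [Det every] [N bridge]] [VP [V waited] [CP [C whether] [S [NP [Det a] [N cat]] [VP [V waited]]]]]]
No rule offers an alternative attachment or grouping for any span, so this is the only derivation.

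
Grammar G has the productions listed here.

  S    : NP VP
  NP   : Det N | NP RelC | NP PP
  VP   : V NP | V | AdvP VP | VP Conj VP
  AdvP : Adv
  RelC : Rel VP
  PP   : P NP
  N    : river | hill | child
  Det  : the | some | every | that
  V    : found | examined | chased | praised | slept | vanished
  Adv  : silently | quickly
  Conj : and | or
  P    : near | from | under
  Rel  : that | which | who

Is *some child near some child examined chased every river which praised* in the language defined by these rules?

For S → NP VP, every NP-prefix leaves a non-VP remainder: after 'some child' the remainder is not a VP; after 'some child near some child' the remainder is not a VP.

Ungrammatical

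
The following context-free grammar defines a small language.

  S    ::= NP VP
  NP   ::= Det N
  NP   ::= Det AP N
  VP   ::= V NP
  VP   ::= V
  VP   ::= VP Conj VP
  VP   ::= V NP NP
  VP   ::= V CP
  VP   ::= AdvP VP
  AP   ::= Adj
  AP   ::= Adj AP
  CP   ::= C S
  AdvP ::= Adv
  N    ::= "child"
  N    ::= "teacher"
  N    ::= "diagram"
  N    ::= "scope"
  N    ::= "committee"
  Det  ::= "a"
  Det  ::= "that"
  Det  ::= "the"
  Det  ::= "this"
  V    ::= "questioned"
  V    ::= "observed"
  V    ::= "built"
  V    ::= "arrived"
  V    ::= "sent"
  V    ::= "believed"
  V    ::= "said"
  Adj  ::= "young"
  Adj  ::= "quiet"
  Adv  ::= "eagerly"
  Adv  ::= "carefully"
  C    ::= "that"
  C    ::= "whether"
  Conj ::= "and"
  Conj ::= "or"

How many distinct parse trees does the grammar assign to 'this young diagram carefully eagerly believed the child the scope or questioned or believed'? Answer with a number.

Two of the 9 distinct bracketings:
[S [NP [Det this] [AP [Adj young]] [N diagram]] [VP [VP [AdvP [Adv carefully]] [VP [AdvP [Adv eagerly]] [VP [V believed] [NP [Det the] [N child]] [NP [Det the] [N scope]]]]] [Conj or] [VP [VP [V questioned]] [Conj or] [VP [V believed]]]]]
[S [NP [Det this] [AP [Adj young]] [N diagram]] [VP [VP [VP [AdvP [Adv carefully]] [VP [AdvP [Adv eagerly]] [VP [V believed] [NP [Det the] [N child]] [NP [Det the] [N scope]]]]] [Conj or] [VP [V questioned]]] [Conj or] [VP [V believed]]]]
The trees differ in how a recursive rule is bracketed over the same span.

9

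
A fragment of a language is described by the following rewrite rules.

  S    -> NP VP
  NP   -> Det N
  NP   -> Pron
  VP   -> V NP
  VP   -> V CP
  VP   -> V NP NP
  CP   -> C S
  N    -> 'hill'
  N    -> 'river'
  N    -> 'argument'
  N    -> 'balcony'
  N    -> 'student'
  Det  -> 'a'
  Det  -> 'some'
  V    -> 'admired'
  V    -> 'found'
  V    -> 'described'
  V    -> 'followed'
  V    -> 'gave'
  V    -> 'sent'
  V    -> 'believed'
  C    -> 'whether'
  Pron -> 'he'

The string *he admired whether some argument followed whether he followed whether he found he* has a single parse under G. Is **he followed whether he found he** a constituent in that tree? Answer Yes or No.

Yes

[S [NP [Pron he]] [VP [V admired] [CP [C whether] [S [NP [Det some] [N argument]] [VP [V followed] [CP [C whether] [S [NP [Pron he]] [VP [V followed] [CP [C whether] [S [NP [Pron he]] [VP [V found] [NP [Pron he]]]]]]]]]]]]]
The words 'he followed whether he found he' are exhaustively dominated by a single S node (built by S → NP VP), so they form a constituent.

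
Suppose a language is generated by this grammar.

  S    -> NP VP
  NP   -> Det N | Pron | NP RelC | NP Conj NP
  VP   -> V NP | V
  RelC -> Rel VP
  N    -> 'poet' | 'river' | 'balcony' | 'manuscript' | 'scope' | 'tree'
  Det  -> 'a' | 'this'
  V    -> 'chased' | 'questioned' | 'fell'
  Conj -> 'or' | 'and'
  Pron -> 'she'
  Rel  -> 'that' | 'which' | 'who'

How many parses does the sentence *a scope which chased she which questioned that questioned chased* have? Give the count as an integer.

Two of the 3 distinct bracketings:
[S [NP [NP [Det a] [N scope]] [RelC [Rel which] [VP [V chased] [NP [NP [NP [Pron she]] [RelC [Rel which] [VP [V questioned]]]] [RelC [Rel that] [VP [V questioned]]]]]]] [VP [V chased]]]
[S [NP [NP [NP [Det a] [N scope]] [RelC [Rel which] [VP [V chased] [NP [NP [Pron she]] [RelC [Rel which] [VP [V questioned]]]]]]] [RelC [Rel that] [VP [V questioned]]]] [VP [V chased]]]
The trees differ in how a recursive rule is bracketed over the same span.

3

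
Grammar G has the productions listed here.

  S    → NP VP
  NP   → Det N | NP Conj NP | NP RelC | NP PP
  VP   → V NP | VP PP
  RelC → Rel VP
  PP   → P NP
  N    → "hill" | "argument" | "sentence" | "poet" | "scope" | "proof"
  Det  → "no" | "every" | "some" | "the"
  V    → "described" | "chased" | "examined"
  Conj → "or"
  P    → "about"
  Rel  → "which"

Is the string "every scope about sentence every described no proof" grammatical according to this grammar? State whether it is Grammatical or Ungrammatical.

A P word can never sit immediately before an N word in any string this grammar generates, so the substring 'about sentence' rules out a derivation.

Ungrammatical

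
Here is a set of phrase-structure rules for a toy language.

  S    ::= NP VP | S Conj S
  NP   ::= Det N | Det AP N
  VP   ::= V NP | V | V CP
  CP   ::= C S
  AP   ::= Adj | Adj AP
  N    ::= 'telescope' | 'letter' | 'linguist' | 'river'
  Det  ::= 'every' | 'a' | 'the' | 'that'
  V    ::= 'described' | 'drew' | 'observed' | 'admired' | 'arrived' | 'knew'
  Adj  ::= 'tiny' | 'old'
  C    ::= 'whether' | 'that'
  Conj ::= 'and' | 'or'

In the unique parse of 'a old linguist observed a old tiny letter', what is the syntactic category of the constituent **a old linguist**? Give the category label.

NP

[S [NP [Det a] [AP [Adj old]] [N linguist]] [VP [V observed] [NP [Det a] [AP [Adj old] [AP [Adj tiny]]] [N letter]]]]
The span 'a old linguist' is the NP node built by NP → Det AP N.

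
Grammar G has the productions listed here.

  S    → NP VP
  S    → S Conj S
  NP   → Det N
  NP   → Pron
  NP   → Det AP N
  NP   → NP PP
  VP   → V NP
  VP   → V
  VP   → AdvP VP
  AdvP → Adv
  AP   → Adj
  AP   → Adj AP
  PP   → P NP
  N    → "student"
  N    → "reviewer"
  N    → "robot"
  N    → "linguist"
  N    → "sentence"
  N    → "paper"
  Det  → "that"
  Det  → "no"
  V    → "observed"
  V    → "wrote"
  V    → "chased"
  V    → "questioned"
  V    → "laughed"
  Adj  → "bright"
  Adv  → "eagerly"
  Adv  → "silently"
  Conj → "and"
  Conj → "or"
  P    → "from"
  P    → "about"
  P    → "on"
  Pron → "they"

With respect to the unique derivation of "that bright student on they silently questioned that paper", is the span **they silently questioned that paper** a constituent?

No

[S [NP [NP [Det that] [AP [Adj bright]] [N student]] [PP [P on] [NP [Pron they]]]] [VP [AdvP [Adv silently]] [VP [V questioned] [NP [Det that] [N paper]]]]]
The smallest constituent containing 'they silently questioned that paper' is the S spanning 'that bright student on they silently questioned that paper'; no single node in the tree dominates exactly the given words.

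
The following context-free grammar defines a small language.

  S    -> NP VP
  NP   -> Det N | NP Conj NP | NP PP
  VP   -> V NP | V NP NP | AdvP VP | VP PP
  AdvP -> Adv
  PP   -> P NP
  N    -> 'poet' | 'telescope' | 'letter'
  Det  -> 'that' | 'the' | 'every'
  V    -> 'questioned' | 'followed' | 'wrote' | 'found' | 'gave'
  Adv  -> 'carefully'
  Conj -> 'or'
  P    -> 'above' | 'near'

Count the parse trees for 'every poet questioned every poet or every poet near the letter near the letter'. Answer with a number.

Two of the 9 distinct bracketings:
[S [NP [Det every] [N poet]] [VP [V questioned] [NP [NP [Det every] [N poet]] [Conj or] [NP [NP [Det every] [N poet]] [PP [P near] [NP [NP [Det the] [N letter]] [PP [P near] [NP [Det the] [N letter]]]]]]]]]
[S [NP [Det every] [N poet]] [VP [V questioned] [NP [NP [Det every] [N poet]] [Conj or] [NP [NP [NP [Det every] [N poet]] [PP [P near] [NP [Det the] [N letter]]]] [PP [P near] [NP [Det the] [N letter]]]]]]]
The trees differ in how a recursive rule is bracketed over the same span.

9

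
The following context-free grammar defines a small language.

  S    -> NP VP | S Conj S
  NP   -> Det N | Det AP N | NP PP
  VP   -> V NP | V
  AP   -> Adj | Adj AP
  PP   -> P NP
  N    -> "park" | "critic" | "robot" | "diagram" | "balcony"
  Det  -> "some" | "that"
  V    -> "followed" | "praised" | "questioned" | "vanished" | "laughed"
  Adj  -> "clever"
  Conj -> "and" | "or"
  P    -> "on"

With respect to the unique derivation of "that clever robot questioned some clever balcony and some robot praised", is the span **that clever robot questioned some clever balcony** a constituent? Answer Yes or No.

Yes

[S [S [NP [Det that] [AP [Adj clever]] [N robot]] [VP [V questioned] [NP [Det some] [AP [Adj clever]] [N balcony]]]] [Conj and] [S [NP [Det some] [N robot]] [VP [V praised]]]]
The words 'that clever robot questioned some clever balcony' are exhaustively dominated by a single S node (built by S → NP VP), so they form a constituent.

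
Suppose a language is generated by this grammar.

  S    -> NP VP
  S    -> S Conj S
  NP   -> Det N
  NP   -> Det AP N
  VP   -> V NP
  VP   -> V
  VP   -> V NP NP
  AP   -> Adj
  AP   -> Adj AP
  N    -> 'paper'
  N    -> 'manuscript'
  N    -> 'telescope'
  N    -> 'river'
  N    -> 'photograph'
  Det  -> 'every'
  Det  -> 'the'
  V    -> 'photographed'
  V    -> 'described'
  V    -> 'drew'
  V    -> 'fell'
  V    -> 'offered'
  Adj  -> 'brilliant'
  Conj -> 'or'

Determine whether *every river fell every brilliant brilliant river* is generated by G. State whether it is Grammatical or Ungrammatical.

Grammatical

S
  NP
    Det: every
    N: river
  VP
    V: fell
    NP
      Det: every
      AP
        Adj: brilliant
        AP
          Adj: brilliant
      N: river
Every word is introduced by a lexical rule and the phrasal rules combine the resulting categories into a single S.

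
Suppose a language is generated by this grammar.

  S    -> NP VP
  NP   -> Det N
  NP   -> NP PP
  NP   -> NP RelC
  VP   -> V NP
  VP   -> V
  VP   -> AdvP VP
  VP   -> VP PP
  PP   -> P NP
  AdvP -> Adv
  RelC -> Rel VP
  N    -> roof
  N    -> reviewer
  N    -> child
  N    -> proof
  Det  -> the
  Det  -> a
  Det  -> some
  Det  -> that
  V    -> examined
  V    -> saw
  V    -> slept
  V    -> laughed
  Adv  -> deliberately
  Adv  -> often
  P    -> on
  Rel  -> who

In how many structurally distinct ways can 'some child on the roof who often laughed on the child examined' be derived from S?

7

Two of the 7 distinct bracketings:
[S [NP [NP [Det some] [N child]] [PP [P on] [NP [NP [NP [Det the] [N roof]] [RelC [Rel who] [VP [AdvP [Adv often]] [VP [V laughed]]]]] [PP [P on] [NP [Det the] [N child]]]]]] [VP [V examined]]]
[S [NP [NP [Det some] [N child]] [PP [P on] [NP [NP [Det the] [N roof]] [RelC [Rel who] [VP [AdvP [Adv often]] [VP [VP [V laughed]] [PP [P on] [NP [Det the] [N child]]]]]]]]] [VP [V examined]]]
The difference turns on whether VP → VP PP is used at the relevant span, versus an alternative expansion of VP.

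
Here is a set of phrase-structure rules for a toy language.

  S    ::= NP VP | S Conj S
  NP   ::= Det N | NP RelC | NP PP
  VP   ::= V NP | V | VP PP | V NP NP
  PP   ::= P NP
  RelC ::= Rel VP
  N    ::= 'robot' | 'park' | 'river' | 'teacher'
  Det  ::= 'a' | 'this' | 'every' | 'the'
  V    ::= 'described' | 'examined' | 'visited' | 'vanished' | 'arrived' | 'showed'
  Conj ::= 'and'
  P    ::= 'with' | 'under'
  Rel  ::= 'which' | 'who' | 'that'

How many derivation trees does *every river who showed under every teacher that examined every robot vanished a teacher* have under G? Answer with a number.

Two of the 4 distinct bracketings:
[S [NP [NP [Det every] [N river]] [RelC [Rel who] [VP [VP [V showed]] [PP [P under] [NP [NP [Det every] [N teacher]] [RelC [Rel that] [VP [V examined] [NP [Det every] [N robot]]]]]]]]] [VP [V vanished] [NP [Det a] [N teacher]]]]
[S [NP [NP [NP [Det every] [N river]] [RelC [Rel who] [VP [VP [V showed]] [PP [P under] [NP [Det every] [N teacher]]]]]] [RelC [Rel that] [VP [V examined] [NP [Det every] [N robot]]]]] [VP [V vanished] [NP [Det a] [N teacher]]]]
The trees differ in how a recursive rule is bracketed over the same span.

4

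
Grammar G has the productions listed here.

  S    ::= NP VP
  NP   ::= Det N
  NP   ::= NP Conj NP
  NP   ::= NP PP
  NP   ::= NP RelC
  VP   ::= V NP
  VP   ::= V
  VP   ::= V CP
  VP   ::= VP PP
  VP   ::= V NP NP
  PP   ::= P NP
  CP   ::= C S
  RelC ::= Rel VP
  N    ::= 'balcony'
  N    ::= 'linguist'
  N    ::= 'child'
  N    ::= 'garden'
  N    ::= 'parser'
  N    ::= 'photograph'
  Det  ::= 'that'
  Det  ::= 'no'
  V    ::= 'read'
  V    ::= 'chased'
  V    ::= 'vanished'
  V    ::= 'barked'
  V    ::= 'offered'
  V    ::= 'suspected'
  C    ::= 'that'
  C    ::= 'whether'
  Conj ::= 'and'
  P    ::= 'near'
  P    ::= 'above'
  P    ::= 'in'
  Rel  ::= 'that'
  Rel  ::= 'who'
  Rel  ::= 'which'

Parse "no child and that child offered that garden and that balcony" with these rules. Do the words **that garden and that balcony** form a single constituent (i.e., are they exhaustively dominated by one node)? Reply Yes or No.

[S [NP [NP [Det no] [N child]] [Conj and] [NP [Det that] [N child]]] [VP [V offered] [NP [NP [Det that] [N garden]] [Conj and] [NP [Det that] [N balcony]]]]]
The words 'that garden and that balcony' are exhaustively dominated by a single NP node (built by NP → NP Conj NP), so they form a constituent.

Yes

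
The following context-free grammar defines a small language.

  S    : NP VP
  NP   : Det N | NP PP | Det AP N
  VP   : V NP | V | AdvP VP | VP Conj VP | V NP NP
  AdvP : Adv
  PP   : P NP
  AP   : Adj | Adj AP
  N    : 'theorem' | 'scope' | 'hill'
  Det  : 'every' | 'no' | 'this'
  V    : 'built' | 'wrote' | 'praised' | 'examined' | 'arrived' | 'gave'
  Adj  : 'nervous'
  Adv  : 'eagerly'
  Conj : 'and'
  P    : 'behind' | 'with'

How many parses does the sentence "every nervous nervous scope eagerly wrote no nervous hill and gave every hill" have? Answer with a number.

The two bracketings:
[S [NP [Det every] [AP [Adj nervous] [AP [Adj nervous]]] [N scope]] [VP [AdvP [Adv eagerly]] [VP [VP [V wrote] [NP [Det no] [AP [Adj nervous]] [N hill]]] [Conj and] [VP [V gave] [NP [Det every] [N hill]]]]]]
[S [NP [Det every] [AP [Adj nervous] [AP [Adj nervous]]] [N scope]] [VP [VP [AdvP [Adv eagerly]] [VP [V wrote] [NP [Det no] [AP [Adj nervous]] [N hill]]]] [Conj and] [VP [V gave] [NP [Det every] [N hill]]]]]
The trees differ in how a recursive rule is bracketed over the same span.

2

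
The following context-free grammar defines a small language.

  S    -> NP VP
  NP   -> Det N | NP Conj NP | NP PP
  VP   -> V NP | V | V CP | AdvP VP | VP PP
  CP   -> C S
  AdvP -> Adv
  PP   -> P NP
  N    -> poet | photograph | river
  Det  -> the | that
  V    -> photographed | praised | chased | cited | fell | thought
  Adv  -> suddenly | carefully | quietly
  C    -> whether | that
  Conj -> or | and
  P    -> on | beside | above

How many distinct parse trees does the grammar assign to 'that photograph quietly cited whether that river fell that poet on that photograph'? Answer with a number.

4

Two of the 4 distinct bracketings:
[S [NP [Det that] [N photograph]] [VP [AdvP [Adv quietly]] [VP [V cited] [CP [C whether] [S [NP [Det that] [N river]] [VP [V fell] [NP [NP [Det that] [N poet]] [PP [P on] [NP [Det that] [N photograph]]]]]]]]]]
[S [NP [Det that] [N photograph]] [VP [AdvP [Adv quietly]] [VP [V cited] [CP [C whether] [S [NP [Det that] [N river]] [VP [VP [V fell] [NP [Det that] [N poet]]] [PP [P on] [NP [Det that] [N photograph]]]]]]]]]
The difference turns on whether NP → NP PP is used at the relevant span, versus an alternative expansion of NP.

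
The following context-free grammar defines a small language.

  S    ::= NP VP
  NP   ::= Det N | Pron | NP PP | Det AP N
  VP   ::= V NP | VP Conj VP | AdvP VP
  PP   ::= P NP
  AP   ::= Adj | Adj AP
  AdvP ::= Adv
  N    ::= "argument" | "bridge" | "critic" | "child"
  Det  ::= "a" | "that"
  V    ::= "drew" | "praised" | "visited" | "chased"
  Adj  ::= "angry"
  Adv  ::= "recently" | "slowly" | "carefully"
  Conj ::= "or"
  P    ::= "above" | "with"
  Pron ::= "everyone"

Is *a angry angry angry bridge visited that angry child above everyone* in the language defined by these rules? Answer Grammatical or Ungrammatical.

Grammatical

[S [NP [Det a] [AP [Adj angry] [AP [Adj angry] [AP [Adj angry]]]] [N bridge]] [VP [V visited] [NP [NP [Det that] [AP [Adj angry]] [N child]] [PP [P above] [NP [Pron everyone]]]]]]
Every word is introduced by a lexical rule and the phrasal rules combine the resulting categories into a single S.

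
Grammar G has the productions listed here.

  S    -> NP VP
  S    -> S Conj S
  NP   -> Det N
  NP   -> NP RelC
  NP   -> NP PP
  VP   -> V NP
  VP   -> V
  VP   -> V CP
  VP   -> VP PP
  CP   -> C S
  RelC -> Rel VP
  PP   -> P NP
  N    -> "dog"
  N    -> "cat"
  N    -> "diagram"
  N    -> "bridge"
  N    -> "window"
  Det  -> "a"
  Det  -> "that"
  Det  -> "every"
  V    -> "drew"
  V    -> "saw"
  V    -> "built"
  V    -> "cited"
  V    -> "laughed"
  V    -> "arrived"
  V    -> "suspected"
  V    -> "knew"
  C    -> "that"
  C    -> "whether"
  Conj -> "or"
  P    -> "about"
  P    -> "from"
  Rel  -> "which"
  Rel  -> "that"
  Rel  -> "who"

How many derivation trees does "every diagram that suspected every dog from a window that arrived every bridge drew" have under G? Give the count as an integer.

Two of the 7 distinct bracketings:
[S [NP [NP [Det every] [N diagram]] [RelC [Rel that] [VP [V suspected] [NP [NP [NP [Det every] [N dog]] [PP [P from] [NP [Det a] [N window]]]] [RelC [Rel that] [VP [V arrived] [NP [Det every] [N bridge]]]]]]]] [VP [V drew]]]
[S [NP [NP [Det every] [N diagram]] [RelC [Rel that] [VP [V suspected] [NP [NP [Det every] [N dog]] [PP [P from] [NP [NP [Det a] [N window]] [RelC [Rel that] [VP [V arrived] [NP [Det every] [N bridge]]]]]]]]]] [VP [V drew]]]
The trees differ in how a recursive rule is bracketed over the same span.

7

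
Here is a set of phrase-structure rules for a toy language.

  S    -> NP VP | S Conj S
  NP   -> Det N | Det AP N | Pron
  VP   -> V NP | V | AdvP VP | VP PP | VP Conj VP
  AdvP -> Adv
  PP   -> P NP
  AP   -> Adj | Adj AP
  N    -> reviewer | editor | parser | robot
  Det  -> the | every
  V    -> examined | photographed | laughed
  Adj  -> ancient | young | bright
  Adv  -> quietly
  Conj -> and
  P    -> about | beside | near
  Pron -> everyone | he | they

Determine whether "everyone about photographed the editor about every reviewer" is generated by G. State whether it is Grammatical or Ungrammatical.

Ungrammatical

A P word can never sit immediately before a V word in any string this grammar generates, so the substring 'about photographed' rules out a derivation.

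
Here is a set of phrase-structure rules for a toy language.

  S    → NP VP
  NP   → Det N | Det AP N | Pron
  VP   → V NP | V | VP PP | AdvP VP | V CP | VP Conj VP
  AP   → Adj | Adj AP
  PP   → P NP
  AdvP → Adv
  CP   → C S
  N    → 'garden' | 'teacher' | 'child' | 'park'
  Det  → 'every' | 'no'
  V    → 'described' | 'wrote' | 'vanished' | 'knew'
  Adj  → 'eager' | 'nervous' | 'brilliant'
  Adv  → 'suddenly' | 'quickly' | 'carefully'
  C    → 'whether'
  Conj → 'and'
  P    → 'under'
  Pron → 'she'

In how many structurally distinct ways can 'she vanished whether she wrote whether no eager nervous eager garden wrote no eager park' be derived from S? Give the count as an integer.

[S [NP [Pron she]] [VP [V vanished] [CP [C whether] [S [NP [Pron she]] [VP [V wrote] [CP [C whether] [S [NP [Det no] [AP [Adj eager] [AP [Adj nervous] [AP [Adj eager]]]] [N garden]] [VP [V wrote] [NP [Det no] [AP [Adj eager]] [N park]]]]]]]]]]
No rule offers an alternative attachment or grouping for any span, so this is the only derivation.

1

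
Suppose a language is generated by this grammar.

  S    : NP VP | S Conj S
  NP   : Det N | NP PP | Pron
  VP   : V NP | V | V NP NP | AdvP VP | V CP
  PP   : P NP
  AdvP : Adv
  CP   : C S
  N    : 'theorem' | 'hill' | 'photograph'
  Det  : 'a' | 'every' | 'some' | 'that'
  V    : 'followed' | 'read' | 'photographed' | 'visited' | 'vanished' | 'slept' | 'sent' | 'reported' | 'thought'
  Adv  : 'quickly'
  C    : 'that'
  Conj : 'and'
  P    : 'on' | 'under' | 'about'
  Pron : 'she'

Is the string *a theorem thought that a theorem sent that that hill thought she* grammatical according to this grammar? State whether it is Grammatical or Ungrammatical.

S
  NP
    Det: a
    N: theorem
  VP
    V: thought
    CP
      C: that
      S
        NP
          Det: a
          N: theorem
        VP
          V: sent
          CP
            C: that
            S
              NP
                Det: that
                N: hill
              VP
                V: thought
                NP
                  Pron: she
Each bracket corresponds to one application of a listed rule, so the string is derivable from S.

Grammatical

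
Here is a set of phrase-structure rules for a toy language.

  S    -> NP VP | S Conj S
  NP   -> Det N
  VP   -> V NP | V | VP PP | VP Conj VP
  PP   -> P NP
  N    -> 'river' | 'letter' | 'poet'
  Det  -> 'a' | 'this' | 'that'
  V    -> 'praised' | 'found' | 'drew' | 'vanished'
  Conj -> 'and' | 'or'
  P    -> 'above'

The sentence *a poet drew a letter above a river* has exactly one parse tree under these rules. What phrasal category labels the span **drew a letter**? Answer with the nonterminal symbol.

[S [NP [Det a] [N poet]] [VP [VP [V drew] [NP [Det a] [N letter]]] [PP [P above] [NP [Det a] [N river]]]]]
The span 'drew a letter' is the VP node built by VP → V NP.

VP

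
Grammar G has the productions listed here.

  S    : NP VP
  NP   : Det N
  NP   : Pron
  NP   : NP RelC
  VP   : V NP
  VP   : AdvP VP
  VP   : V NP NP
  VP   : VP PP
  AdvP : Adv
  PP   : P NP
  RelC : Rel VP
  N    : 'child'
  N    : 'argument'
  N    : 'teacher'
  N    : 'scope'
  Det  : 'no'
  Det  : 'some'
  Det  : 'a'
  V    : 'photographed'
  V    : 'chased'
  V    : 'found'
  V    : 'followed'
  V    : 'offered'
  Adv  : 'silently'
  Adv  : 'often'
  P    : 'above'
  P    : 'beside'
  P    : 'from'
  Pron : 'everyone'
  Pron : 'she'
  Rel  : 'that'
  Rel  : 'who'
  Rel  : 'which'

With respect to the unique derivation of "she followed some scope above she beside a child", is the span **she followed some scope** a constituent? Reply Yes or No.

No

[S [NP [Pron she]] [VP [VP [VP [V followed] [NP [Det some] [N scope]]] [PP [P above] [NP [Pron she]]]] [PP [P beside] [NP [Det a] [N child]]]]]
The smallest constituent containing 'she followed some scope' is the S spanning 'she followed some scope above she beside a child'; no single node in the tree dominates exactly the given words.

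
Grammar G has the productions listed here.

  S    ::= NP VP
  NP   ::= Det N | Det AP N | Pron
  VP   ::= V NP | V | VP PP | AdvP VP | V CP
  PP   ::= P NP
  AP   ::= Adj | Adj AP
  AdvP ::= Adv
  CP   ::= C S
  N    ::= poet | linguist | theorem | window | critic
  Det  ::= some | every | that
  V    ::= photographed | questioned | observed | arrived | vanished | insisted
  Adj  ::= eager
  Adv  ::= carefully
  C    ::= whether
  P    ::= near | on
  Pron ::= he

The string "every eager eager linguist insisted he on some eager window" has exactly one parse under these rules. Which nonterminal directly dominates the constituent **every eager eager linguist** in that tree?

S
  NP
    Det: every
    AP
      Adj: eager
      AP
        Adj: eager
    N: linguist
  VP
    VP
      V: insisted
      NP
        Pron: he
    PP
      P: on
      NP
        Det: some
        AP
          Adj: eager
        N: window
The span 'every eager eager linguist' is the NP node built by NP → Det AP N.
Its mother is the S built by S → NP VP.

S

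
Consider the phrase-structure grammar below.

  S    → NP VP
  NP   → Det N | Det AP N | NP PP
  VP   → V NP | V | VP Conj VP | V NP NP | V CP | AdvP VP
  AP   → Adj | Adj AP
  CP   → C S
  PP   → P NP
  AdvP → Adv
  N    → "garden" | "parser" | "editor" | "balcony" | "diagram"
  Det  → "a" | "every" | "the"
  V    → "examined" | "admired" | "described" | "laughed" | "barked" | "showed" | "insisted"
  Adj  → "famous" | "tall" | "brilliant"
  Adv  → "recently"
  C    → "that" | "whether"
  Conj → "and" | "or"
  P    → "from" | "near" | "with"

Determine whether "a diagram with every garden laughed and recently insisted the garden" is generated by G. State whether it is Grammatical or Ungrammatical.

[S [NP [NP [Det a] [N diagram]] [PP [P with] [NP [Det every] [N garden]]]] [VP [VP [V laughed]] [Conj and] [VP [AdvP [Adv recently]] [VP [V insisted] [NP [Det the] [N garden]]]]]]
Each bracket corresponds to one application of a listed rule, so the string is derivable from S.

Grammatical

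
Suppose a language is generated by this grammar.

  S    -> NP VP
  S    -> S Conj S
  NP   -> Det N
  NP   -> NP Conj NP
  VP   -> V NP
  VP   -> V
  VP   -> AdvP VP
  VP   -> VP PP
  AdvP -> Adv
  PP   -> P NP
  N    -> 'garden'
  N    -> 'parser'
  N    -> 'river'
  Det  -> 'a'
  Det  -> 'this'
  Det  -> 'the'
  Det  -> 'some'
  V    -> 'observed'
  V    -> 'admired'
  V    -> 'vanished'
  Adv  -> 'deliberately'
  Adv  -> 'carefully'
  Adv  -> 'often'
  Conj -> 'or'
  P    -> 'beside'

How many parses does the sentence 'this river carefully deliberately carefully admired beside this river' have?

4

Two of the 4 distinct bracketings:
[S [NP [Det this] [N river]] [VP [AdvP [Adv carefully]] [VP [AdvP [Adv deliberately]] [VP [AdvP [Adv carefully]] [VP [VP [V admired]] [PP [P beside] [NP [Det this] [N river]]]]]]]]
[S [NP [Det this] [N river]] [VP [AdvP [Adv carefully]] [VP [AdvP [Adv deliberately]] [VP [VP [AdvP [Adv carefully]] [VP [V admired]]] [PP [P beside] [NP [Det this] [N river]]]]]]]
The trees differ in how a recursive rule is bracketed over the same span.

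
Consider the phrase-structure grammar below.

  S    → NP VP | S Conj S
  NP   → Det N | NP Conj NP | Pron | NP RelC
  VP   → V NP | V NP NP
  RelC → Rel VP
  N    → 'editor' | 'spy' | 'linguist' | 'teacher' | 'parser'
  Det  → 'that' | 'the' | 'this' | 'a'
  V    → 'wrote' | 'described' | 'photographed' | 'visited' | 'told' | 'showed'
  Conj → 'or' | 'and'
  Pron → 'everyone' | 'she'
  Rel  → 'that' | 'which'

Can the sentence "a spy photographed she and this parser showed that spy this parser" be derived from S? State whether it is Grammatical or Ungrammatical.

Grammatical

[S [S [NP [Det a] [N spy]] [VP [V photographed] [NP [Pron she]]]] [Conj and] [S [NP [Det this] [N parser]] [VP [V showed] [NP [Det that] [N spy]] [NP [Det this] [N parser]]]]]
Each bracket corresponds to one application of a listed rule, so the string is derivable from S.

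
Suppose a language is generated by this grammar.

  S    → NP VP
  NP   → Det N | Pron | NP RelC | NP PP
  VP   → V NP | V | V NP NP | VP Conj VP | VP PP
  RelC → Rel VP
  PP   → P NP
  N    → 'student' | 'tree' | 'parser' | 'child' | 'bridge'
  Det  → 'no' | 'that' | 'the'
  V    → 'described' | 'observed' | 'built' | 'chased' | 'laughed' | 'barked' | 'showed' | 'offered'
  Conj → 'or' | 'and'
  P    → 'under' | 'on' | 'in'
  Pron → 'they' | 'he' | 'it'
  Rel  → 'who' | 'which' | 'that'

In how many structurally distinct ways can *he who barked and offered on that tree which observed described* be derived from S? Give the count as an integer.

Two of the 6 distinct bracketings:
[S [NP [NP [Pron he]] [RelC [Rel who] [VP [VP [V barked]] [Conj and] [VP [VP [V offered]] [PP [P on] [NP [NP [Det that] [N tree]] [RelC [Rel which] [VP [V observed]]]]]]]]] [VP [V described]]]
[S [NP [NP [Pron he]] [RelC [Rel who] [VP [VP [VP [V barked]] [Conj and] [VP [V offered]]] [PP [P on] [NP [NP [Det that] [N tree]] [RelC [Rel which] [VP [V observed]]]]]]]] [VP [V described]]]
The trees differ in how a recursive rule is bracketed over the same span.

6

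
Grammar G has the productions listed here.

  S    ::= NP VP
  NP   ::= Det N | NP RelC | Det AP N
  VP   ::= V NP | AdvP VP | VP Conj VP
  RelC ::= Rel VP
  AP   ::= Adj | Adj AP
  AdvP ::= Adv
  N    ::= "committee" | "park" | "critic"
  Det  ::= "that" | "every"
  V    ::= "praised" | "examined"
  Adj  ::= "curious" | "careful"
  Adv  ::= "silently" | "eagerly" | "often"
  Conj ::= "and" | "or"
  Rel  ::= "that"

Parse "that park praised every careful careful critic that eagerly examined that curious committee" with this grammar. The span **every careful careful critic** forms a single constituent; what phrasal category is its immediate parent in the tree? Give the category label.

NP

S
  NP
    Det: that
    N: park
  VP
    V: praised
    NP
      NP
        Det: every
        AP
          Adj: careful
          AP
            Adj: careful
        N: critic
      RelC
        Rel: that
        VP
          AdvP
            Adv: eagerly
          VP
            V: examined
            NP
              Det: that
              AP
                Adj: curious
              N: committee
The span 'every careful careful critic' is the NP node built by NP → Det AP N.
Its mother is the NP built by NP → NP RelC.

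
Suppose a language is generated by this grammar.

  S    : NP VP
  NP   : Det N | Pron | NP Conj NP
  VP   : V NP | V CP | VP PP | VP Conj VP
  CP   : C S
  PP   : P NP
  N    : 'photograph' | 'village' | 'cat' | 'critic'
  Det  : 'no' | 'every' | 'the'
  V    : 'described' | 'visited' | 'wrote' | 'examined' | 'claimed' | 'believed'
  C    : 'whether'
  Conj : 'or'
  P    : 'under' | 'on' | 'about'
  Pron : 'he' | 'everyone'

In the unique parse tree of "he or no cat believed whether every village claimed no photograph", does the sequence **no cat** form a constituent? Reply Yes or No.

[S [NP [NP [Pron he]] [Conj or] [NP [Det no] [N cat]]] [VP [V believed] [CP [C whether] [S [NP [Det every] [N village]] [VP [V claimed] [NP [Det no] [N photograph]]]]]]]
The words 'no cat' are exhaustively dominated by a single NP node (built by NP → Det N), so they form a constituent.

Yes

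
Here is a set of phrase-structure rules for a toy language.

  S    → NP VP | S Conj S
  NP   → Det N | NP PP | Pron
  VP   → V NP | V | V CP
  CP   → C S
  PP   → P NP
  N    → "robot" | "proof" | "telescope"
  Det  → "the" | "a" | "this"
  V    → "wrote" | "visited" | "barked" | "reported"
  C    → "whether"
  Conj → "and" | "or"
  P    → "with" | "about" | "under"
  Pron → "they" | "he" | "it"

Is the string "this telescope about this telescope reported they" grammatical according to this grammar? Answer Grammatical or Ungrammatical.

Grammatical

[S [NP [NP [Det this] [N telescope]] [PP [P about] [NP [Det this] [N telescope]]]] [VP [V reported] [NP [Pron they]]]]
The bracketing above is licensed at every node by one of the given productions, with S at the root.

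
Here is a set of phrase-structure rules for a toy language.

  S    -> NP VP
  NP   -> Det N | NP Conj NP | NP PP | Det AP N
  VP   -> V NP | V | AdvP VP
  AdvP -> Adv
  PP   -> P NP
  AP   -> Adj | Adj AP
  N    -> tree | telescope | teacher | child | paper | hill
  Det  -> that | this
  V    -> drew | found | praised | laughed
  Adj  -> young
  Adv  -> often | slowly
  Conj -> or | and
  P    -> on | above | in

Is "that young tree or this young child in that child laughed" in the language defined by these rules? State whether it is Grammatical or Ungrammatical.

S
  NP
    NP
      Det: that
      AP
        Adj: young
      N: tree
    Conj: or
    NP
      NP
        Det: this
        AP
          Adj: young
        N: child
      PP
        P: in
        NP
          Det: that
          N: child
  VP
    V: laughed
The bracketing above is licensed at every node by one of the given productions, with S at the root.

Grammatical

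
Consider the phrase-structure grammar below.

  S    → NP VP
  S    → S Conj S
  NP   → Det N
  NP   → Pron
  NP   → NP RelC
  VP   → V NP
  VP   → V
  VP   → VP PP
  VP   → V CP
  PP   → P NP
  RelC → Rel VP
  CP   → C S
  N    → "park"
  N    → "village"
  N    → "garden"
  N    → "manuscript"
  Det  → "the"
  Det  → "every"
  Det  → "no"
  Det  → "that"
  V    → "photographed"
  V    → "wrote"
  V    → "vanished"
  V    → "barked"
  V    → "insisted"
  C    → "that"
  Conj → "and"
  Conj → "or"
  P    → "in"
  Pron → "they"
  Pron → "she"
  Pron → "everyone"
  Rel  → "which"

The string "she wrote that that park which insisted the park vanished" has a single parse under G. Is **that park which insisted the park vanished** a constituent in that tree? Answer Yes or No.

[S [NP [Pron she]] [VP [V wrote] [CP [C that] [S [NP [NP [Det that] [N park]] [RelC [Rel which] [VP [V insisted] [NP [Det the] [N park]]]]] [VP [V vanished]]]]]]
The words 'that park which insisted the park vanished' are exhaustively dominated by a single S node (built by S → NP VP), so they form a constituent.

Yes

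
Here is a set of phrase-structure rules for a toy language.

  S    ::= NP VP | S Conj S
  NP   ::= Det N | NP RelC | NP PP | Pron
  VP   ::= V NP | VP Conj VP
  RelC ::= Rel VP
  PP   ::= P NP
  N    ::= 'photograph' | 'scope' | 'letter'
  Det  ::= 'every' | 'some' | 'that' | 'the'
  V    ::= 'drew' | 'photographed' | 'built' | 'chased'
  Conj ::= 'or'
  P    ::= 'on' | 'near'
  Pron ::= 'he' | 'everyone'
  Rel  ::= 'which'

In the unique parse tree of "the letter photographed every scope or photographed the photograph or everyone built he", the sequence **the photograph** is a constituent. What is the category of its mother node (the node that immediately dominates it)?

S
  S
    NP
      Det: the
      N: letter
    VP
      VP
        V: photographed
        NP
          Det: every
          N: scope
      Conj: or
      VP
        V: photographed
        NP
          Det: the
          N: photograph
  Conj: or
  S
    NP
      Pron: everyone
    VP
      V: built
      NP
        Pron: he
The span 'the photograph' is the NP node built by NP → Det N.
Its mother is the VP built by VP → V NP.

VP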